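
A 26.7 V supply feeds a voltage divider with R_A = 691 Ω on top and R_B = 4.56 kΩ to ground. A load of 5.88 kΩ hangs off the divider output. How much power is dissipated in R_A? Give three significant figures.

P ≈ 46.4 mW

Total resistance from the source is R_A + (R_B‖R_L) = 3259 Ω, so I = 26.7/3259 Ω = 8.192 mA.
P = I²·R_A = (8.192 mA)² × 691 Ω = 46.4 mW.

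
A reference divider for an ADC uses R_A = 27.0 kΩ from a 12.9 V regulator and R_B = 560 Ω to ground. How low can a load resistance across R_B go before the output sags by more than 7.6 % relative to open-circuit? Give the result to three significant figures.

Output resistance R_th = R_A‖R_B = (27000 × 560)/27560 = 548.6 Ω.
The fractional drop is R_th/(R_th + R_L); requiring this ≤ 0.0760 gives R_L ≥ R_th(1/0.0760 − 1) = 548.6 × 12.16 = 6.67 kΩ.

R_L(min) ≈ 6.67 kΩ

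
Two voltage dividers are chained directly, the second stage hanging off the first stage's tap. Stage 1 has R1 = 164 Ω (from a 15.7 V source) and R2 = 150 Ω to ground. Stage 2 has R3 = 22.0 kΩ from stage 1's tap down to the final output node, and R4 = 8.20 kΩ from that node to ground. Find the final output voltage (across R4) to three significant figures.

Stage 2 presents R3+R4 = 30200 Ω as a load on stage 1's tap.
Stage 1's lower leg becomes R2‖(R3+R4) = 149.3 Ω, so V_mid = 15.7 × 149.3/313.3 = 7.481 V.
Stage 2 is itself unloaded: V_out = V_mid × R4/(R3+R4) = 7.481 × 8200/30200 = 2.03 V.

V_out ≈ 2.03 V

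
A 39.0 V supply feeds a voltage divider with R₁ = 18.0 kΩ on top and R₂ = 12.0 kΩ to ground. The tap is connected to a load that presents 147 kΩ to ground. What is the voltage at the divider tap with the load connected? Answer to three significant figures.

The load sits in parallel with R₂: R₂‖R_L = (12.0 × 147) / (12.0 + 147) = 11.09 kΩ.
V_out = 39.0 × 11.09 / (18.0 + 11.09) = 39.0 × 11.09/29.09 = 14.9 V.

V_out ≈ 14.9 V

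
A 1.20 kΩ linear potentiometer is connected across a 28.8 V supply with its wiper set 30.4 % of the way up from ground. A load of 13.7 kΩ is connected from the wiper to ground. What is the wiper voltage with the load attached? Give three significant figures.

The wiper splits the pot into (1−α)R = 835.2 Ω above and αR = 364.8 Ω below.
Lower section ‖ load = 355.3 Ω.
V_wiper = 28.8 × 355.3/(835.2 + 355.3) = 8.60 V.

V ≈ 8.60 V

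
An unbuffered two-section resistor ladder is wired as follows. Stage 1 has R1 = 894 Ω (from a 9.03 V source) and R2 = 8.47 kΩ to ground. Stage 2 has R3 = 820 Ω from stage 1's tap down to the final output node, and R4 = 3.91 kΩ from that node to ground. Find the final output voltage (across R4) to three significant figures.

Stage 2 presents R3+R4 = 4730 Ω as a load on stage 1's tap.
Stage 1's lower leg becomes R2‖(R3+R4) = 3035 Ω, so V_mid = 9.03 × 3035/3929 = 6.975 V.
Stage 2 is itself unloaded: V_out = V_mid × R4/(R3+R4) = 6.975 × 3910/4730 = 5.77 V.

V_out ≈ 5.77 V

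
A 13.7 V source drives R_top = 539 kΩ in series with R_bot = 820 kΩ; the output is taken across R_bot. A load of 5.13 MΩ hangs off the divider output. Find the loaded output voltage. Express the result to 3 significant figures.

V_out ≈ 7.77 V

The load sits in parallel with R_bot: R_bot‖R_L = (820 × 5130) / (820 + 5130) = 707.0 kΩ.
V_out = 13.7 × 707.0 / (539 + 707.0) = 13.7 × 707.0/1246 = 7.77 V.
(Unloaded it would have been 8.27 V.)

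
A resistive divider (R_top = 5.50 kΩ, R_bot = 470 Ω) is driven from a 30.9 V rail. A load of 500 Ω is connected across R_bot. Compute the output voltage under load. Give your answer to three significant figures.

V_out ≈ 1.30 V

The load sits in parallel with R_bot: R_bot‖R_L = (470 × 500) / (470 + 500) = 242.3 Ω.
V_out = 30.9 × 242.3 / (5500 + 242.3) = 30.9 × 242.3/5742 = 1.30 V.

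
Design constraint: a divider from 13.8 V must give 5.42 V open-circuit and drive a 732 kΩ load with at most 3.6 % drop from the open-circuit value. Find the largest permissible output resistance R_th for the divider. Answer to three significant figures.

Loading drop = R_th/(R_th + R_L) ≤ 0.0360, so R_th ≤ R_L · ε/(1−ε) = 732 kΩ × 0.0360/0.9640 = 27.3 kΩ.
(Any R1, R2 with R2/(R1+R2) = 0.393 and R1‖R2 ≤ 27.3 kΩ will meet the spec.)

R_th ≤ 27.3 kΩ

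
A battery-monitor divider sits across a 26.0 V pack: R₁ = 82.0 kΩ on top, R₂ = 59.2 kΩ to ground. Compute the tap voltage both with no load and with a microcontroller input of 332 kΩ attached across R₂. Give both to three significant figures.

Open-circuit: V = 26.0 × 59.2/(82.0 + 59.2) = 10.9 V.
With the load, R₂ becomes R₂‖R_L = 50.24 kΩ, so V = 26.0 × 50.24/132.2 = 9.88 V.

Unloaded: 10.9 V; loaded: 9.88 V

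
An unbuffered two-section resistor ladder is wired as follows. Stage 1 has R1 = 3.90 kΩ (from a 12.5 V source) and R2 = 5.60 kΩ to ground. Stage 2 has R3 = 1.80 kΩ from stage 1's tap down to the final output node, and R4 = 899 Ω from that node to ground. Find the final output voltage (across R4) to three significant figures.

V_out ≈ 1.33 V

Stage 2 presents R3+R4 = 2699 Ω as a load on stage 1's tap.
Stage 1's lower leg becomes R2‖(R3+R4) = 1821 Ω, so V_mid = 12.5 × 1821/5721 = 3.979 V.
Stage 2 is itself unloaded: V_out = V_mid × R4/(R3+R4) = 3.979 × 899/2699 = 1.33 V.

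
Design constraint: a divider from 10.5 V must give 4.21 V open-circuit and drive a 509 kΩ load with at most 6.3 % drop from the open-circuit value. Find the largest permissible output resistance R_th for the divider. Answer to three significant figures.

Loading drop = R_th/(R_th + R_L) ≤ 0.0630, so R_th ≤ R_L · ε/(1−ε) = 509 kΩ × 0.0630/0.9370 = 34.2 kΩ.

R_th ≤ 34.2 kΩ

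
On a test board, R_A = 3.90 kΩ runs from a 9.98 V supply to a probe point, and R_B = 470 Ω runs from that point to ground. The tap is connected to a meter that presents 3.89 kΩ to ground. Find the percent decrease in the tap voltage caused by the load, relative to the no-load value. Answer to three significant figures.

Unloaded V = 9.98 × 470/4370 = 1.0734 V.
Loaded: R_B‖R_L = 419.3 Ω, giving V = 9.98 × 419.3/4319 = 0.96889 V.
Drop = (1.0734 − 0.96889) / 1.0734 = 9.73 %.

9.73 %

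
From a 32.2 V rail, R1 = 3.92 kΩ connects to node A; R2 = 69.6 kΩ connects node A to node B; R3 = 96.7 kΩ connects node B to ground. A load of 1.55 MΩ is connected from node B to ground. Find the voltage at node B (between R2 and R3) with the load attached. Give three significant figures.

At node B, R3 is in parallel with the load: R3‖R_L = 91.02 kΩ.
Below node A the resistance is R2 + (R3‖R_L) = 160.6 kΩ, so V_A = 32.2 × 160.6/164.5 = 31.43 V.
Then V_B = V_A × (R3‖R_L)/(R2 + R3‖R_L) = 31.43 × 91.02/160.6 = 17.8 V.

V ≈ 17.8 V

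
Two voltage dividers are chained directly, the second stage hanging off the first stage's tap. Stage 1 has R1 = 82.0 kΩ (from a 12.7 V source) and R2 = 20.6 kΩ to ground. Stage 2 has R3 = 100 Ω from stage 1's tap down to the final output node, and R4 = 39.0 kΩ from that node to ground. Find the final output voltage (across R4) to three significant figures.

Stage 2 presents R3+R4 = 39100 Ω as a load on stage 1's tap.
Stage 1's lower leg becomes R2‖(R3+R4) = 13490 Ω, so V_mid = 12.7 × 13490/95490 = 1.794 V.
Stage 2 is itself unloaded: V_out = V_mid × R4/(R3+R4) = 1.794 × 39000/39100 = 1.79 V.

V_out ≈ 1.79 V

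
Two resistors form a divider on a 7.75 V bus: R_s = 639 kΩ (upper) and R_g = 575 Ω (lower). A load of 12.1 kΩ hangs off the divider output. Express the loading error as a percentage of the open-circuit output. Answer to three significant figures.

The divider's output (Thévenin) resistance is R_s‖R_g = 574.5 Ω.
Fractional drop under load = R_th/(R_th + R_L) = 574.5 / (574.5 + 12100) = 0.04533.
So the output falls by 4.53 %.

4.53 %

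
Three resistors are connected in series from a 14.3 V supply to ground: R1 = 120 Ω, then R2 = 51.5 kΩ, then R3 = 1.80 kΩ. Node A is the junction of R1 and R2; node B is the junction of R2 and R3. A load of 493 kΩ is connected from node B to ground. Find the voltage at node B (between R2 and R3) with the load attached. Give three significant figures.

At node B, R3 is in parallel with the load: R3‖R_L = 1793 Ω.
Below node A the resistance is R2 + (R3‖R_L) = 53290 Ω, so V_A = 14.3 × 53290/53410 = 14.27 V.
Then V_B = V_A × (R3‖R_L)/(R2 + R3‖R_L) = 14.27 × 1793/53290 = 0.480 V.

V ≈ 0.480 V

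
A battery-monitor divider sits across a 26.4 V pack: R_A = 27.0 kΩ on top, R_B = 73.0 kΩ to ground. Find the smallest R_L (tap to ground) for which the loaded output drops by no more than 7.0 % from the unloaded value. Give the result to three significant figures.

R_L(min) ≈ 262 kΩ

Output resistance R_th = R_A‖R_B = (27.0 × 73.0)/100.0 = 19.71 kΩ.
The fractional drop is R_th/(R_th + R_L); requiring this ≤ 0.0700 gives R_L ≥ R_th(1/0.0700 − 1) = 19.71 × 13.29 = 262 kΩ.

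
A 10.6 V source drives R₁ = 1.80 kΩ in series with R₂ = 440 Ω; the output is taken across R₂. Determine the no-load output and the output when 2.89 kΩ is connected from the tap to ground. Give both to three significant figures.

Unloaded: 2.08 V; loaded: 1.86 V

Open-circuit: V = 10.6 × 440/(1800 + 440) = 2.08 V.
With the load, R₂ becomes R₂‖R_L = 381.9 Ω, so V = 10.6 × 381.9/2182 = 1.86 V.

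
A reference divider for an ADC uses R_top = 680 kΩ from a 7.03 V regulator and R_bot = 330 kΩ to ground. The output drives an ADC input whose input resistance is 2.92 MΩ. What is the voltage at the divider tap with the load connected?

The load sits in parallel with R_bot: R_bot‖R_L = (330 × 2920) / (330 + 2920) = 296.5 kΩ.
V_out = 7.03 × 296.5 / (680 + 296.5) = 7.03 × 296.5/976.5 = 2.13 V.

V_out ≈ 2.13 V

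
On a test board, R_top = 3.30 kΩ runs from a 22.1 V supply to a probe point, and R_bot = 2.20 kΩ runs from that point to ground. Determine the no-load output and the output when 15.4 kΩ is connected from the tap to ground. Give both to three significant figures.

Open-circuit: V = 22.1 × 2.20/(3.30 + 2.20) = 8.84 V.
With the load, R_bot becomes R_bot‖R_L = 1.925 kΩ, so V = 22.1 × 1.925/5.225 = 8.14 V.

Unloaded: 8.84 V; loaded: 8.14 V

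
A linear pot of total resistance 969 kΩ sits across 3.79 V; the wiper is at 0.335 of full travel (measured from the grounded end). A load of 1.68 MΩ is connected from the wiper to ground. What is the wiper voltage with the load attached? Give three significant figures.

The wiper splits the pot into (1−α)R = 644.4 kΩ above and αR = 324.6 kΩ below.
Lower section ‖ load = 272.0 kΩ.
V_wiper = 3.79 × 272.0/(644.4 + 272.0) = 1.13 V.

V ≈ 1.13 V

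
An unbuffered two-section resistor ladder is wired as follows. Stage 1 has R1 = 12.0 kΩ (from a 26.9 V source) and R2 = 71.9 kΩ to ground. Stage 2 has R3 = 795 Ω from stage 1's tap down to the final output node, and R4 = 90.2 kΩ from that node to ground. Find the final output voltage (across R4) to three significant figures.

V_out ≈ 20.5 V

Stage 2 presents R3+R4 = 91000 Ω as a load on stage 1's tap.
Stage 1's lower leg becomes R2‖(R3+R4) = 40160 Ω, so V_mid = 26.9 × 40160/52160 = 20.71 V.
Stage 2 is itself unloaded: V_out = V_mid × R4/(R3+R4) = 20.71 × 90200/91000 = 20.5 V.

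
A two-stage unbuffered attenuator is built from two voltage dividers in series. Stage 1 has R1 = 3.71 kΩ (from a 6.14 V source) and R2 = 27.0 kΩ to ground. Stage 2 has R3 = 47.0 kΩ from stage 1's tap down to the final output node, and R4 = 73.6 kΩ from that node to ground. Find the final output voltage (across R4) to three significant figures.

Stage 2 presents R3+R4 = 120.6 kΩ as a load on stage 1's tap.
Stage 1's lower leg becomes R2‖(R3+R4) = 22.06 kΩ, so V_mid = 6.14 × 22.06/25.77 = 5.256 V.
Stage 2 is itself unloaded: V_out = V_mid × R4/(R3+R4) = 5.256 × 73.6/120.6 = 3.21 V.

V_out ≈ 3.21 V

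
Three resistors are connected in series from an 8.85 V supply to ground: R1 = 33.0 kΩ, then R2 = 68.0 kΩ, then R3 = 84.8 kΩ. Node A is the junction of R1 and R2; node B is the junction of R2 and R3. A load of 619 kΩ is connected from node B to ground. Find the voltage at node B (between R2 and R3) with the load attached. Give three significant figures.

At node B, R3 is in parallel with the load: R3‖R_L = 74.58 kΩ.
Below node A the resistance is R2 + (R3‖R_L) = 142.6 kΩ, so V_A = 8.85 × 142.6/175.6 = 7.187 V.
Then V_B = V_A × (R3‖R_L)/(R2 + R3‖R_L) = 7.187 × 74.58/142.6 = 3.76 V.

V ≈ 3.76 V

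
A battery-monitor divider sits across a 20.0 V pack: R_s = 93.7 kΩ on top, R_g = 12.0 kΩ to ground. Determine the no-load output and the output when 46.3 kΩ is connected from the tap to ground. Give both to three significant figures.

Unloaded: 2.27 V; loaded: 1.85 V

Open-circuit: V = 20.0 × 12.0/(93.7 + 12.0) = 2.27 V.
With the load, R_g becomes R_g‖R_L = 9.530 kΩ, so V = 20.0 × 9.530/103.2 = 1.85 V.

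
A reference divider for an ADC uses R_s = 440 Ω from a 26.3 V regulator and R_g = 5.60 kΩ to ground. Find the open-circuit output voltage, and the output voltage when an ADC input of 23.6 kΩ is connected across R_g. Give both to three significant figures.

Unloaded: 24.4 V; loaded: 24.0 V

Open-circuit: V = 26.3 × 5600/(440 + 5600) = 24.4 V.
With the load, R_g becomes R_g‖R_L = 4526 Ω, so V = 26.3 × 4526/4966 = 24.0 V.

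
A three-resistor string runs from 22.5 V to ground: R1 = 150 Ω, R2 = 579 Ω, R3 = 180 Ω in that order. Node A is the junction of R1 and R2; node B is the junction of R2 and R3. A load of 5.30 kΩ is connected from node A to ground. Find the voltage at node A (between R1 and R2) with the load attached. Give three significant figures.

V ≈ 18.4 V

Below node A the series string R2+R3 = 759.0 Ω sits in parallel with the 5300 Ω load: 663.9 Ω.
V_A = 22.5 × 663.9/(150 + 663.9) = 18.4 V.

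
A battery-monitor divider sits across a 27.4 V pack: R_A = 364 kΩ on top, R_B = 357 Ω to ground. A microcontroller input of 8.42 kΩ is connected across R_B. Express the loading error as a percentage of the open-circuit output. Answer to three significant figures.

The divider's output (Thévenin) resistance is R_A‖R_B = 356.7 Ω.
Fractional drop under load = R_th/(R_th + R_L) = 356.7 / (356.7 + 8420) = 0.04064.
So the output falls by 4.06 %.

4.06 %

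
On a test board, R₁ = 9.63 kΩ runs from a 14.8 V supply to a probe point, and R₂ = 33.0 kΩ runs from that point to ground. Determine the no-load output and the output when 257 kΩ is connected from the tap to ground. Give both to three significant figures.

Unloaded: 11.5 V; loaded: 11.1 V

Open-circuit: V = 14.8 × 33.0/(9.63 + 33.0) = 11.5 V.
With the load, R₂ becomes R₂‖R_L = 29.24 kΩ, so V = 14.8 × 29.24/38.87 = 11.1 V.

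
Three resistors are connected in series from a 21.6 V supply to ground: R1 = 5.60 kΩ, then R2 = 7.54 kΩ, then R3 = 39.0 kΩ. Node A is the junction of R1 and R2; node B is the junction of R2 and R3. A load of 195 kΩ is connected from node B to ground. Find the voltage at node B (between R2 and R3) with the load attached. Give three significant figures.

At node B, R3 is in parallel with the load: R3‖R_L = 32.50 kΩ.
Below node A the resistance is R2 + (R3‖R_L) = 40.04 kΩ, so V_A = 21.6 × 40.04/45.64 = 18.95 V.
Then V_B = V_A × (R3‖R_L)/(R2 + R3‖R_L) = 18.95 × 32.50/40.04 = 15.4 V.

V ≈ 15.4 V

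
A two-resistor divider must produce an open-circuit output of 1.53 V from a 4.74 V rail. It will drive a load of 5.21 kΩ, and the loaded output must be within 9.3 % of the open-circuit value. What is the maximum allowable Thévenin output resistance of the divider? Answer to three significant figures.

R_th ≤ 534 Ω

Loading drop = R_th/(R_th + R_L) ≤ 0.0930, so R_th ≤ R_L · ε/(1−ε) = 5.21 kΩ × 0.0930/0.9070 = 534 Ω.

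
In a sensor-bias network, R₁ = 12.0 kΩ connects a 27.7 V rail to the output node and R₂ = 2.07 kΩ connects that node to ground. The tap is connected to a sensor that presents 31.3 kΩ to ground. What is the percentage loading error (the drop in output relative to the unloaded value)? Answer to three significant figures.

5.34 %

The divider's output (Thévenin) resistance is R₁‖R₂ = 1.765 kΩ.
Fractional drop under load = R_th/(R_th + R_L) = 1.765 / (1.765 + 31.3) = 0.05339.
So the output falls by 5.34 %.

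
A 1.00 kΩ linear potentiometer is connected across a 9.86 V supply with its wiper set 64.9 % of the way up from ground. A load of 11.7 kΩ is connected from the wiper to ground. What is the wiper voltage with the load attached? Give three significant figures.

V ≈ 6.28 V

The wiper splits the pot into (1−α)R = 351.0 Ω above and αR = 649.0 Ω below.
Lower section ‖ load = 614.9 Ω.
V_wiper = 9.86 × 614.9/(351.0 + 614.9) = 6.28 V.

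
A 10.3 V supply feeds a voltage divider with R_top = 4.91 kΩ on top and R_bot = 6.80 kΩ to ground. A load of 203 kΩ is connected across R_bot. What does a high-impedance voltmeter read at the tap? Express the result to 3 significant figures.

The load sits in parallel with R_bot: R_bot‖R_L = (6.80 × 203) / (6.80 + 203) = 6.580 kΩ.
V_out = 10.3 × 6.580 / (4.91 + 6.580) = 10.3 × 6.580/11.49 = 5.90 V.

V_out ≈ 5.90 V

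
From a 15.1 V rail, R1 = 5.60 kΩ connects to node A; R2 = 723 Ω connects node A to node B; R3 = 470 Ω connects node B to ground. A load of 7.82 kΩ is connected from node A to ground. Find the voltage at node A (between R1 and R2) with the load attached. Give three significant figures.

V ≈ 2.36 V

Below node A the series string R2+R3 = 1193 Ω sits in parallel with the 7820 Ω load: 1035 Ω.
V_A = 15.1 × 1035/(5600 + 1035) = 2.36 V.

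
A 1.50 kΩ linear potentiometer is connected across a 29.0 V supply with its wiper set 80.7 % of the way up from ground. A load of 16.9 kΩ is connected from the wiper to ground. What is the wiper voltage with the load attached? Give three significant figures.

The wiper splits the pot into (1−α)R = 289.5 Ω above and αR = 1210 Ω below.
Lower section ‖ load = 1130 Ω.
V_wiper = 29.0 × 1130/(289.5 + 1130) = 23.1 V.

V ≈ 23.1 V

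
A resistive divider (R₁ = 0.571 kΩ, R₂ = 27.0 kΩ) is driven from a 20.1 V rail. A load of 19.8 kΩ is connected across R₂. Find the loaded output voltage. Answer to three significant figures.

The load sits in parallel with R₂: R₂‖R_L = (27000 × 19800) / (27000 + 19800) = 11420 Ω.
V_out = 20.1 × 11420 / (571 + 11420) = 20.1 × 11420/11990 = 19.1 V.

V_out ≈ 19.1 V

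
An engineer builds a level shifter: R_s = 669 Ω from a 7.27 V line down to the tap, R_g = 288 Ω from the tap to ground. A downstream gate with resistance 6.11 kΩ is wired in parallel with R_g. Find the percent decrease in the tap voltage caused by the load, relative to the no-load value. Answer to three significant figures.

3.19 %

The divider's output (Thévenin) resistance is R_s‖R_g = 201.3 Ω.
Fractional drop under load = R_th/(R_th + R_L) = 201.3 / (201.3 + 6110) = 0.03190.
So the output falls by 3.19 %.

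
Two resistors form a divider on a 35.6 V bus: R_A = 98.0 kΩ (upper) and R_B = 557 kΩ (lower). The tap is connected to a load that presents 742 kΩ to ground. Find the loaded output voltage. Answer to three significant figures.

The load sits in parallel with R_B: R_B‖R_L = (557 × 742) / (557 + 742) = 318.2 kΩ.
V_out = 35.6 × 318.2 / (98.0 + 318.2) = 35.6 × 318.2/416.2 = 27.2 V.

V_out ≈ 27.2 V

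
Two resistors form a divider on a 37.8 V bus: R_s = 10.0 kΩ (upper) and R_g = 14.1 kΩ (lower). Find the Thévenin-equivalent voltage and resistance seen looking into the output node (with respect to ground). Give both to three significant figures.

V_th = 22.1 V, R_th = 5.85 kΩ

V_th is the open-circuit tap voltage: 37.8 × 14.1/(10.0 + 14.1) = 22.1 V.
With the supply zeroed, R_s and R_g appear in parallel from the tap: R_th = R_s‖R_g = (10.0 × 14.1)/24.10 = 5.85 kΩ.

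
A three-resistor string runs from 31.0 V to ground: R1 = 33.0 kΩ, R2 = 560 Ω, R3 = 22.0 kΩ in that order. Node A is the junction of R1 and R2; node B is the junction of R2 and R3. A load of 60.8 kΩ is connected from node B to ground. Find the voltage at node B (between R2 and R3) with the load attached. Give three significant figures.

At node B, R3 is in parallel with the load: R3‖R_L = 16150 Ω.
Below node A the resistance is R2 + (R3‖R_L) = 16710 Ω, so V_A = 31.0 × 16710/49710 = 10.42 V.
Then V_B = V_A × (R3‖R_L)/(R2 + R3‖R_L) = 10.42 × 16150/16710 = 10.1 V.

V ≈ 10.1 V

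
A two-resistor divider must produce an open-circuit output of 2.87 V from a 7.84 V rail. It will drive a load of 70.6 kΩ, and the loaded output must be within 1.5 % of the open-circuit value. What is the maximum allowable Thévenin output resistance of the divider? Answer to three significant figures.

R_th ≤ 1.08 kΩ

Loading drop = R_th/(R_th + R_L) ≤ 0.0150, so R_th ≤ R_L · ε/(1−ε) = 70.6 kΩ × 0.0150/0.9850 = 1.08 kΩ.
(Any R1, R2 with R2/(R1+R2) = 0.366 and R1‖R2 ≤ 1.08 kΩ will meet the spec.)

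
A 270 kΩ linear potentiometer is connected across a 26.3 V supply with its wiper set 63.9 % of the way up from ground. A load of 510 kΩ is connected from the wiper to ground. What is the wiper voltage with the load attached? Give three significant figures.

The wiper splits the pot into (1−α)R = 97.47 kΩ above and αR = 172.5 kΩ below.
Lower section ‖ load = 128.9 kΩ.
V_wiper = 26.3 × 128.9/(97.47 + 128.9) = 15.0 V.

V ≈ 15.0 V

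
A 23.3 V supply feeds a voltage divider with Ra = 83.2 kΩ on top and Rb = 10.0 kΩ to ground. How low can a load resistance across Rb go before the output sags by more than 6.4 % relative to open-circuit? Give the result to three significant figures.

R_L(min) ≈ 131 kΩ

Output resistance R_th = Ra‖Rb = (83.2 × 10.0)/93.20 = 8.927 kΩ.
The fractional drop is R_th/(R_th + R_L); requiring this ≤ 0.0640 gives R_L ≥ R_th(1/0.0640 − 1) = 8.927 × 14.62 = 131 kΩ.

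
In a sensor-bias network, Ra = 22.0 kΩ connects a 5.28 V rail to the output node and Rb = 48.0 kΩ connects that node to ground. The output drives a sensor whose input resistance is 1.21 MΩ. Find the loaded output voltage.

V_out ≈ 3.58 V

The load sits in parallel with Rb: Rb‖R_L = (48.0 × 1210) / (48.0 + 1210) = 46.17 kΩ.
V_out = 5.28 × 46.17 / (22.0 + 46.17) = 5.28 × 46.17/68.17 = 3.58 V.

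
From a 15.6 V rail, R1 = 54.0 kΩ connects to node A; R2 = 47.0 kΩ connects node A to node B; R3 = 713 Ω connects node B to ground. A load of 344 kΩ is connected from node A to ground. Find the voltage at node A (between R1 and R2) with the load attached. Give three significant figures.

V ≈ 6.82 V

Below node A the series string R2+R3 = 47710 Ω sits in parallel with the 344000 Ω load: 41900 Ω.
V_A = 15.6 × 41900/(54000 + 41900) = 6.82 V.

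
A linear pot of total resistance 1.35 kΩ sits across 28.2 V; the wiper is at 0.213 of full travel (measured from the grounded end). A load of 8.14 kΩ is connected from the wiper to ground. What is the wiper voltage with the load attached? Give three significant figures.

The wiper splits the pot into (1−α)R = 1062 Ω above and αR = 287.6 Ω below.
Lower section ‖ load = 277.7 Ω.
V_wiper = 28.2 × 277.7/(1062 + 277.7) = 5.84 V.

V ≈ 5.84 V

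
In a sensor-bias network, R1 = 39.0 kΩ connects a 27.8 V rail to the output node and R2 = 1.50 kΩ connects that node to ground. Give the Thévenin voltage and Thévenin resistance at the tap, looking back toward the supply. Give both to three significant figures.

V_th is the open-circuit tap voltage: 27.8 × 1.50/(39.0 + 1.50) = 1.03 V.
With the supply zeroed, R1 and R2 appear in parallel from the tap: R_th = R1‖R2 = (39.0 × 1.50)/40.50 = 1.44 kΩ.

V_th = 1.03 V, R_th = 1.44 kΩ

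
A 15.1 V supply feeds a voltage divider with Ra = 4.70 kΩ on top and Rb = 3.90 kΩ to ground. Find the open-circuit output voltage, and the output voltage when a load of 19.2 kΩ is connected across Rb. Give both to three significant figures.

Unloaded: 6.85 V; loaded: 6.16 V

Open-circuit: V = 15.1 × 3.90/(4.70 + 3.90) = 6.85 V.
With the load, Rb becomes Rb‖R_L = 3.242 kΩ, so V = 15.1 × 3.242/7.942 = 6.16 V.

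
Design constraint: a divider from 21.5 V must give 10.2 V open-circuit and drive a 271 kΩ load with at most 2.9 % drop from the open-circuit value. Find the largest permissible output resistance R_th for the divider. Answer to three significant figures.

Loading drop = R_th/(R_th + R_L) ≤ 0.0290, so R_th ≤ R_L · ε/(1−ε) = 271 kΩ × 0.0290/0.9710 = 8.09 kΩ.
(Any R1, R2 with R2/(R1+R2) = 0.474 and R1‖R2 ≤ 8.09 kΩ will meet the spec.)

R_th ≤ 8.09 kΩ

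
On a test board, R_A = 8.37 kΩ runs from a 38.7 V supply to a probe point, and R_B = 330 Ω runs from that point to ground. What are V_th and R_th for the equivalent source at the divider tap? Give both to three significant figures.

V_th is the open-circuit tap voltage: 38.7 × 330/(8370 + 330) = 1.47 V.
With the supply zeroed, R_A and R_B appear in parallel from the tap: R_th = R_A‖R_B = (8370 × 330)/8700 = 317 Ω.

V_th = 1.47 V, R_th = 317 Ω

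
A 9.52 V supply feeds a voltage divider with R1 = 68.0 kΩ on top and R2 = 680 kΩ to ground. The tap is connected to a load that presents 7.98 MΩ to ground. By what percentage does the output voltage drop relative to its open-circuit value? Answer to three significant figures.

The divider's output (Thévenin) resistance is R1‖R2 = 61.82 kΩ.
Fractional drop under load = R_th/(R_th + R_L) = 61.82 / (61.82 + 7980) = 0.007687.
So the output falls by 0.769 %.

0.769 %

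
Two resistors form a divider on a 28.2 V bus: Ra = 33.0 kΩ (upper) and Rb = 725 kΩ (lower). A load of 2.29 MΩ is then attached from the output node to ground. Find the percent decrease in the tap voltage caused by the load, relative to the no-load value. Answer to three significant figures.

1.36 %

The divider's output (Thévenin) resistance is Ra‖Rb = 31.56 kΩ.
Fractional drop under load = R_th/(R_th + R_L) = 31.56 / (31.56 + 2290) = 0.01360.
So the output falls by 1.36 %.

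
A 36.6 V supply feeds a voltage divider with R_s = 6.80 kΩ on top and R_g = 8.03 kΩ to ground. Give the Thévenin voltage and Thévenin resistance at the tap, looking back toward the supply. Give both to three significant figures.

V_th = 19.8 V, R_th = 3.68 kΩ

V_th is the open-circuit tap voltage: 36.6 × 8.03/(6.80 + 8.03) = 19.8 V.
With the supply zeroed, R_s and R_g appear in parallel from the tap: R_th = R_s‖R_g = (6.80 × 8.03)/14.83 = 3.68 kΩ.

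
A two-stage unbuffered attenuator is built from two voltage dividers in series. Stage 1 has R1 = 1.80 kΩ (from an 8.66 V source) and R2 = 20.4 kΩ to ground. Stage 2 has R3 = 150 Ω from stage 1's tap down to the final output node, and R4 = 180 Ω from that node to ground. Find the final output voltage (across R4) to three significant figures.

Stage 2 presents R3+R4 = 330.0 Ω as a load on stage 1's tap.
Stage 1's lower leg becomes R2‖(R3+R4) = 324.7 Ω, so V_mid = 8.66 × 324.7/2125 = 1.324 V.
Stage 2 is itself unloaded: V_out = V_mid × R4/(R3+R4) = 1.324 × 180/330.0 = 0.722 V.

V_out ≈ 0.722 V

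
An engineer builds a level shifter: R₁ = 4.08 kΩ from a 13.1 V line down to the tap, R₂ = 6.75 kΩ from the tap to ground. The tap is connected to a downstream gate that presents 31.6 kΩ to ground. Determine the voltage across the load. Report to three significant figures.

V_out ≈ 7.56 V

The load sits in parallel with R₂: R₂‖R_L = (6.75 × 31.6) / (6.75 + 31.6) = 5.562 kΩ.
V_out = 13.1 × 5.562 / (4.08 + 5.562) = 13.1 × 5.562/9.642 = 7.56 V.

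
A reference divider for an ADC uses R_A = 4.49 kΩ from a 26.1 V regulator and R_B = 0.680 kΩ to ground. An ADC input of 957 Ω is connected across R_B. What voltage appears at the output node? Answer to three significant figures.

V_out ≈ 2.12 V

The load sits in parallel with R_B: R_B‖R_L = (680 × 957) / (680 + 957) = 397.5 Ω.
V_out = 26.1 × 397.5 / (4490 + 397.5) = 26.1 × 397.5/4888 = 2.12 V.
(Unloaded it would have been 3.43 V.)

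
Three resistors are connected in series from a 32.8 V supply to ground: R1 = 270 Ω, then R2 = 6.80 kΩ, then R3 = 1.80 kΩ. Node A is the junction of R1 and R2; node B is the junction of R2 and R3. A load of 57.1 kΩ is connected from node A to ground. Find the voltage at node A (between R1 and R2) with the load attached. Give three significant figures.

V ≈ 31.7 V

Below node A the series string R2+R3 = 8600 Ω sits in parallel with the 57100 Ω load: 7474 Ω.
V_A = 32.8 × 7474/(270 + 7474) = 31.7 V.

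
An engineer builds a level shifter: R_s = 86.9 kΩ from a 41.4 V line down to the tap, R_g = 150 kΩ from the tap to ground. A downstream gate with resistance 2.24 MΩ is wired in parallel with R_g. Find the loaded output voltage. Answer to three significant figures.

V_out ≈ 25.6 V

The load sits in parallel with R_g: R_g‖R_L = (150 × 2240) / (150 + 2240) = 140.6 kΩ.
V_out = 41.4 × 140.6 / (86.9 + 140.6) = 41.4 × 140.6/227.5 = 25.6 V.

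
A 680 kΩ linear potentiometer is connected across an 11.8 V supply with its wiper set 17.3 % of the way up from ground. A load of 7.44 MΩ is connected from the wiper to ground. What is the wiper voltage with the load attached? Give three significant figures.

V ≈ 2.02 V

The wiper splits the pot into (1−α)R = 562.4 kΩ above and αR = 117.6 kΩ below.
Lower section ‖ load = 115.8 kΩ.
V_wiper = 11.8 × 115.8/(562.4 + 115.8) = 2.02 V.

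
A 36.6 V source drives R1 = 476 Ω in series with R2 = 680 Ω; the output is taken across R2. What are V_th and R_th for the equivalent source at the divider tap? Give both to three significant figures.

V_th = 21.5 V, R_th = 280 Ω

V_th is the open-circuit tap voltage: 36.6 × 680/(476 + 680) = 21.5 V.
With the supply zeroed, R1 and R2 appear in parallel from the tap: R_th = R1‖R2 = (476 × 680)/1156 = 280 Ω.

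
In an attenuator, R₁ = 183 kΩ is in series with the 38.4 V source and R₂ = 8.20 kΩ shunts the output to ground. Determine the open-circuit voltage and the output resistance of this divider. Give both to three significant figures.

V_th = 1.65 V, R_th = 7.85 kΩ

V_th is the open-circuit tap voltage: 38.4 × 8.20/(183 + 8.20) = 1.65 V.
With the supply zeroed, R₁ and R₂ appear in parallel from the tap: R_th = R₁‖R₂ = (183 × 8.20)/191.2 = 7.85 kΩ.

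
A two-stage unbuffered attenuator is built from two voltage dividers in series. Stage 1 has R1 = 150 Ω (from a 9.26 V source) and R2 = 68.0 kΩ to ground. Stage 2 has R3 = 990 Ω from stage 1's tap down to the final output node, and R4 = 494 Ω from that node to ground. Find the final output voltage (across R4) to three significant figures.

Stage 2 presents R3+R4 = 1484 Ω as a load on stage 1's tap.
Stage 1's lower leg becomes R2‖(R3+R4) = 1452 Ω, so V_mid = 9.26 × 1452/1602 = 8.393 V.
Stage 2 is itself unloaded: V_out = V_mid × R4/(R3+R4) = 8.393 × 494/1484 = 2.79 V.

V_out ≈ 2.79 V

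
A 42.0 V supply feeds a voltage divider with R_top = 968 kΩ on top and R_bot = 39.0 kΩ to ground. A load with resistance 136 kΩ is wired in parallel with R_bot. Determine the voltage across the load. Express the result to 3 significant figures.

V_out ≈ 1.28 V

The load sits in parallel with R_bot: R_bot‖R_L = (39.0 × 136) / (39.0 + 136) = 30.31 kΩ.
V_out = 42.0 × 30.31 / (968 + 30.31) = 42.0 × 30.31/998.3 = 1.28 V.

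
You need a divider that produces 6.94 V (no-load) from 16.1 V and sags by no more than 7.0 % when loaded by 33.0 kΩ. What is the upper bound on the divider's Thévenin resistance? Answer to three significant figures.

Loading drop = R_th/(R_th + R_L) ≤ 0.0700, so R_th ≤ R_L · ε/(1−ε) = 33.0 kΩ × 0.0700/0.9300 = 2.48 kΩ.

R_th ≤ 2.48 kΩ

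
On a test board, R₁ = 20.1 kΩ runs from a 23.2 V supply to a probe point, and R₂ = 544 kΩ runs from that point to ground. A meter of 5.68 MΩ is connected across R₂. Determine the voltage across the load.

V_out ≈ 22.3 V

The load sits in parallel with R₂: R₂‖R_L = (544 × 5680) / (544 + 5680) = 496.5 kΩ.
V_out = 23.2 × 496.5 / (20.1 + 496.5) = 23.2 × 496.5/516.6 = 22.3 V.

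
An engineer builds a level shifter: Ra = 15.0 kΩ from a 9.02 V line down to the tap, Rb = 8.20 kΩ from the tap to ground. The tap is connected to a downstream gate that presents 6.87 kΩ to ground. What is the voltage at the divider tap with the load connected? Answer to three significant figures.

V_out ≈ 1.80 V

The load sits in parallel with Rb: Rb‖R_L = (8.20 × 6.87) / (8.20 + 6.87) = 3.738 kΩ.
V_out = 9.02 × 3.738 / (15.0 + 3.738) = 9.02 × 3.738/18.74 = 1.80 V.
(Unloaded it would have been 3.19 V.)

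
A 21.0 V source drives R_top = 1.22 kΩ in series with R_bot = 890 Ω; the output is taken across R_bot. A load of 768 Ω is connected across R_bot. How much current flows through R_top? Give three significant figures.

I ≈ 12.9 mA

R_bot‖R_L = 412.3 Ω, so the source sees R_top + R_bot‖R_L = 1632 Ω.
I = 21.0 V / 1632 Ω = 12.9 mA.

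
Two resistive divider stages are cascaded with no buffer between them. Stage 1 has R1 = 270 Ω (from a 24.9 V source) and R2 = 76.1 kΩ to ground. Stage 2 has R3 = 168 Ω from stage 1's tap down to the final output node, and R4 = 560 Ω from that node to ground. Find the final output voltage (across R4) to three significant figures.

Stage 2 presents R3+R4 = 728.0 Ω as a load on stage 1's tap.
Stage 1's lower leg becomes R2‖(R3+R4) = 721.1 Ω, so V_mid = 24.9 × 721.1/991.1 = 18.12 V.
Stage 2 is itself unloaded: V_out = V_mid × R4/(R3+R4) = 18.12 × 560/728.0 = 13.9 V.

V_out ≈ 13.9 V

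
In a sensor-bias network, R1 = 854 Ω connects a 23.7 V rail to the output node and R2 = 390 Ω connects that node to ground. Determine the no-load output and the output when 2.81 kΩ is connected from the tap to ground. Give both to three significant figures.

Unloaded: 7.43 V; loaded: 6.78 V

Open-circuit: V = 23.7 × 390/(854 + 390) = 7.43 V.
With the load, R2 becomes R2‖R_L = 342.5 Ω, so V = 23.7 × 342.5/1196 = 6.78 V.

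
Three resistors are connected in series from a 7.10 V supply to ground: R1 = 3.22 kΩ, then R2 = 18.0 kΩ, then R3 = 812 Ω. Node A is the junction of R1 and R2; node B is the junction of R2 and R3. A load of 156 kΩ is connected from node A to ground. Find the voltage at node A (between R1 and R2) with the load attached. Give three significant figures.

Below node A the series string R2+R3 = 18810 Ω sits in parallel with the 156000 Ω load: 16790 Ω.
V_A = 7.10 × 16790/(3220 + 16790) = 5.96 V.

V ≈ 5.96 V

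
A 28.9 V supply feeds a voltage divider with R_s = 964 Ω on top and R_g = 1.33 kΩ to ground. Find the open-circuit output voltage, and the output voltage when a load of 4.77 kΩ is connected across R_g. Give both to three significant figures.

Unloaded: 16.8 V; loaded: 15.0 V

Open-circuit: V = 28.9 × 1330/(964 + 1330) = 16.8 V.
With the load, R_g becomes R_g‖R_L = 1040 Ω, so V = 28.9 × 1040/2004 = 15.0 V.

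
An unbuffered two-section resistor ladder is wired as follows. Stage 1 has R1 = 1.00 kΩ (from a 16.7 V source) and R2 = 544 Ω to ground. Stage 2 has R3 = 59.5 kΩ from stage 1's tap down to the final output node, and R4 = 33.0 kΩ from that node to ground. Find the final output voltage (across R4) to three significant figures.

V_out ≈ 2.09 V

Stage 2 presents R3+R4 = 92500 Ω as a load on stage 1's tap.
Stage 1's lower leg becomes R2‖(R3+R4) = 540.8 Ω, so V_mid = 16.7 × 540.8/1541 = 5.862 V.
Stage 2 is itself unloaded: V_out = V_mid × R4/(R3+R4) = 5.862 × 33000/92500 = 2.09 V.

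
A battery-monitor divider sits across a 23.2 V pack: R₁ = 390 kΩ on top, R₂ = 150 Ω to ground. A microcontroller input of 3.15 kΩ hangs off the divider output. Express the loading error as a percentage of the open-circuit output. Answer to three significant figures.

The divider's output (Thévenin) resistance is R₁‖R₂ = 149.9 Ω.
Fractional drop under load = R_th/(R_th + R_L) = 149.9 / (149.9 + 3150) = 0.04544.
So the output falls by 4.54 %.

4.54 %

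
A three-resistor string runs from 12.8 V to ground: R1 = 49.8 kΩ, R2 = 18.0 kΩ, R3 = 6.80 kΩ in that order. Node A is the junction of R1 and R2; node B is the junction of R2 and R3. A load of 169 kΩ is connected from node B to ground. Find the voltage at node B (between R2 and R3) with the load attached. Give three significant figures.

V ≈ 1.13 V

At node B, R3 is in parallel with the load: R3‖R_L = 6.537 kΩ.
Below node A the resistance is R2 + (R3‖R_L) = 24.54 kΩ, so V_A = 12.8 × 24.54/74.34 = 4.225 V.
Then V_B = V_A × (R3‖R_L)/(R2 + R3‖R_L) = 4.225 × 6.537/24.54 = 1.13 V.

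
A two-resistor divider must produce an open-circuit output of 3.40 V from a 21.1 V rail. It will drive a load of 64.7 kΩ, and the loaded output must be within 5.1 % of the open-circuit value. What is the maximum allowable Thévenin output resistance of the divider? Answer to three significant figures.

Loading drop = R_th/(R_th + R_L) ≤ 0.0510, so R_th ≤ R_L · ε/(1−ε) = 64.7 kΩ × 0.0510/0.9490 = 3.48 kΩ.

R_th ≤ 3.48 kΩ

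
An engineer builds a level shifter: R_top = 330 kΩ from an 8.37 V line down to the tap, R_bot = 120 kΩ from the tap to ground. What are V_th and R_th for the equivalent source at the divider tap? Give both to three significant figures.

V_th is the open-circuit tap voltage: 8.37 × 120/(330 + 120) = 2.23 V.
With the supply zeroed, R_top and R_bot appear in parallel from the tap: R_th = R_top‖R_bot = (330 × 120)/450.0 = 88.0 kΩ.

V_th = 2.23 V, R_th = 88.0 kΩ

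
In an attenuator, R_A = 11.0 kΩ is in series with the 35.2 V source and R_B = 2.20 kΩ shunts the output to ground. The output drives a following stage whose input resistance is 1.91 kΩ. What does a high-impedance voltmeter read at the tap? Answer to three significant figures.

V_out ≈ 2.99 V

The load sits in parallel with R_B: R_B‖R_L = (2.20 × 1.91) / (2.20 + 1.91) = 1.022 kΩ.
V_out = 35.2 × 1.022 / (11.0 + 1.022) = 35.2 × 1.022/12.02 = 2.99 V.
(Unloaded it would have been 5.87 V.)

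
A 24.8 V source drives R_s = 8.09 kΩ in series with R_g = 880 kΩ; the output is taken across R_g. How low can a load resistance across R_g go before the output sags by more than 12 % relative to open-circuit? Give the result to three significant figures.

Output resistance R_th = R_s‖R_g = (8.09 × 880)/888.1 = 8.016 kΩ.
The fractional drop is R_th/(R_th + R_L); requiring this ≤ 0.120 gives R_L ≥ R_th(1/0.120 − 1) = 8.016 × 7.333 = 58.8 kΩ.

R_L(min) ≈ 58.8 kΩ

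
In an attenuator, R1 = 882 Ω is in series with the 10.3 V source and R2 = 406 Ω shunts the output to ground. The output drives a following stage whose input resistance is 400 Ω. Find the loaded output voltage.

The load sits in parallel with R2: R2‖R_L = (406 × 400) / (406 + 400) = 201.5 Ω.
V_out = 10.3 × 201.5 / (882 + 201.5) = 10.3 × 201.5/1083 = 1.92 V.
(Unloaded it would have been 3.25 V.)

V_out ≈ 1.92 V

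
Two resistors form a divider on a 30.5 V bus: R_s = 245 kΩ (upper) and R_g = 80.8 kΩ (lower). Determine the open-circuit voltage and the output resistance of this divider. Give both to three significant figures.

V_th is the open-circuit tap voltage: 30.5 × 80.8/(245 + 80.8) = 7.56 V.
With the supply zeroed, R_s and R_g appear in parallel from the tap: R_th = R_s‖R_g = (245 × 80.8)/325.8 = 60.8 kΩ.

V_th = 7.56 V, R_th = 60.8 kΩ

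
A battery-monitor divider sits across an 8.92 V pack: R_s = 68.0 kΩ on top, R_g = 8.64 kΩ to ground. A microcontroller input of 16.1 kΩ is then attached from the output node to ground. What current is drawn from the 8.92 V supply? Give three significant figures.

R_g‖R_L = 5.623 kΩ, so the source sees R_s + R_g‖R_L = 73.62 kΩ.
I = 8.92 V / 73.62 kΩ = 0.121 mA.

I ≈ 0.121 mA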